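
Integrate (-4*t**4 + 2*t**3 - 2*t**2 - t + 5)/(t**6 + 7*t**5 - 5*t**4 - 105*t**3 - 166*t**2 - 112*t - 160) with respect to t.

-103*log(t - 4)/816 + 9*log(t + 2)/20 - 1175*log(t + 4)/272 + 155*log(t + 5)/39 + 12*log(t**2 + 1)/1105 - 3*atan(t)/1105 + C

Factor the denominator: (t - 4)*(t + 2)*(t + 4)*(t + 5)*(t**2 + 1).
Partial-fraction decomposition: 3*(8*t - 1)/(1105*(t**2 + 1)) + 155/(39*(t + 5)) - 1175/(272*(t + 4)) + 9/(20*(t + 2)) - 103/(816*(t - 4)).
Integrate each term; A/(t−a) gives A·log|t−a|; the (Bt+D)/(t²+p²) term gives a log and an atan.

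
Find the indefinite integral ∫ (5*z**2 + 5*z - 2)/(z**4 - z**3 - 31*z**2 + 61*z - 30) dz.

Factor the denominator: (z - 5)*(z - 1)**2*(z + 6).
Partial-fraction decomposition: -148/(539*(z + 6)) - 111/(196*(z - 1)) - 2/(7*(z - 1)**2) + 37/(44*(z - 5)).
Integrate each term; A/(z−a) gives A·log|z−a|; A/(z−a)² gives −A/(z−a).

37*log(z - 5)/44 - 111*log(z - 1)/196 - 148*log(z + 6)/539 + 2/(7*z - 7) + C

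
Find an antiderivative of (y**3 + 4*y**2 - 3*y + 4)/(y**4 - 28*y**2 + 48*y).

Factor the denominator: y*(y - 4)*(y - 2)*(y + 6).
Partial-fraction decomposition: 5/(48*(y + 6)) - 11/(16*(y - 2)) + 3/(2*(y - 4)) + 1/(12*y).
Integrate each term: A/(y−a) contributes A·log|y−a|.

log(y)/12 + 3*log(y - 4)/2 - 11*log(y - 2)/16 + 5*log(y + 6)/48 + C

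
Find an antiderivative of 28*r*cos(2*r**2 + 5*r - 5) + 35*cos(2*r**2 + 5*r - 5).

Let u = 2*r**2 + 5*r - 5, so du = (4*r + 5) dr.
Rewriting, the integral becomes 7·∫ cos(u) du = 7·sin(u).
Substituting back, u = 2*r**2 + 5*r - 5.

7*sin(2*r**2 + 5*r - 5) + C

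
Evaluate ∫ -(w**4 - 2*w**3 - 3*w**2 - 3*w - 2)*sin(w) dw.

Use integration by parts with u = w**4 - 2*w**3 - 3*w**2 - 3*w - 2, dv = -sin(w) dw, so v = cos(w).
Apply parts 4 times (tabular method): alternate signs, differentiate u down to 0, integrate dv up.

w**4*cos(w) - 4*w**3*sin(w) - 2*w**3*cos(w) + 6*w**2*sin(w) - 15*w**2*cos(w) + 30*w*sin(w) + 9*w*cos(w) - 9*sin(w) + 28*cos(w) + C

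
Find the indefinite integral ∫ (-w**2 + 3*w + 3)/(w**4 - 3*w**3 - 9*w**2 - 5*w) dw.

-3*log(w)/5 - 7*log(w - 5)/180 + 23*log(w + 1)/36 + 1/(6*w + 6) + C

Factor the denominator: w*(w - 5)*(w + 1)**2.
Partial-fraction decomposition: 23/(36*(w + 1)) - 1/(6*(w + 1)**2) - 7/(180*(w - 5)) - 3/(5*w).
Integrate each term; A/(w−a) gives A·log|w−a|; A/(w−a)² gives −A/(w−a).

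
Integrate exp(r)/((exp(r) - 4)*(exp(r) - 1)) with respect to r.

log(exp(r) - 4)/3 - log(exp(r) - 1)/3 + C

Let u = e^r, du = e^r dr.
The integral becomes ∫ du/((u-4)(u-1)); decompose into partial fractions.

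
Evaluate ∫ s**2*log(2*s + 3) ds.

Use integration by parts with u = log(2*s + 3), dv = s**2 ds.
Then du = 2/(2*s + 3) ds and v = s**3/3.

s**3*log(2*s + 3)/3 - s**3/9 + s**2/4 - 3*s/4 + 9*log(2*s + 3)/8 + C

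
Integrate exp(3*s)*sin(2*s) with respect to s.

Let I denote the integral. Integrate by parts with u = sin(2*s), dv = exp(3*s) ds, so v = exp(3*s)/3: I = exp(3*s)*sin(2*s)/3 − (2/3)·∫ exp(3*s)*cos(2*s) ds.
Apply parts again with u = cos(2*s), dv = exp(3*s) ds: ∫ exp(3*s)*cos(2*s) ds = exp(3*s)*cos(2*s)/3 + (2/3)·I. Substituting back brings back I: I = exp(3*s)*sin(2*s)/3 - 2*exp(3*s)*cos(2*s)/9 − (4/9)·I.
Solving for I: (1 + 4/9)·I equals the remaining terms, so I = (9/13)·(exp(3*s)*sin(2*s)/3 - 2*exp(3*s)*cos(2*s)/9).

3*exp(3*s)*sin(2*s)/13 - 2*exp(3*s)*cos(2*s)/13 + C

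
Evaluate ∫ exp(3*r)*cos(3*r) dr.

exp(3*r)*sin(3*r)/6 + exp(3*r)*cos(3*r)/6 + C

Let I denote the integral. Integrate by parts with u = cos(3*r), dv = exp(3*r) dr, so v = exp(3*r)/3: I = exp(3*r)*cos(3*r)/3 + ∫ exp(3*r)*sin(3*r) dr.
Apply parts again with u = sin(3*r), dv = exp(3*r) dr: ∫ exp(3*r)*sin(3*r) dr = exp(3*r)*sin(3*r)/3 − I. Substituting back brings back I: I = exp(3*r)*sin(3*r)/3 + exp(3*r)*cos(3*r)/3 − I.
Solving for I: (1 + 1)·I equals the remaining terms, so I = (1/2)·(exp(3*r)*sin(3*r)/3 + exp(3*r)*cos(3*r)/3).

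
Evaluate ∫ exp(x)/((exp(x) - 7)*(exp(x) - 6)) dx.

Let u = e^x, du = e^x dx.
The integral becomes ∫ du/((u-7)(u-6)); decompose into partial fractions.

log(exp(x) - 7) - log(exp(x) - 6) + C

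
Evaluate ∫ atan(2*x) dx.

Use integration by parts with u = arctan(2*x), dv = dx.
Then du = 2/(4*x**2 + 1) dx.

x*atan(2*x) - log(4*x**2 + 1)/4 + C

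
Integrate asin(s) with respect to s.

s*asin(s) + sqrt(-s**2 + 1) + C

Use integration by parts with u = arcsin(s), dv = ds.
Then du = 1/sqrt(-s**2 + 1) ds.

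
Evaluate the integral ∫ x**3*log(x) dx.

Use integration by parts with u = log(x), dv = x**3 dx.
Then du = 1/x dx and v = x**4/4.

x**4*log(x)/4 - x**4/16 + C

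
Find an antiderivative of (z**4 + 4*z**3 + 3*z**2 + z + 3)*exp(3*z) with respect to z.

Use integration by parts with u = z**4 + 4*z**3 + 3*z**2 + z + 3, dv = exp(3*z) dz, so v = exp(3*z)/3.
Apply parts 4 times (tabular method): alternate signs, differentiate u down to 0, integrate dv up.

(27*z**4 + 72*z**3 + 9*z**2 + 21*z + 74)*exp(3*z)/81 + C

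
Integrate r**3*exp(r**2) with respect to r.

(r**2 - 1)*exp(r**2)/2 + C

Let u = r², du = 2r dr; rewrite as (1/2)∫ u^1·exp(1u) du.
Now integrate by parts 1 time.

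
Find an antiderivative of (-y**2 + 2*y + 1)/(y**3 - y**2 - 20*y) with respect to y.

Factor the denominator: y*(y - 5)*(y + 4).
Partial-fraction decomposition: -23/(36*(y + 4)) - 14/(45*(y - 5)) - 1/(20*y).
Integrate each term: A/(y−a) contributes A·log|y−a|.

-log(y)/20 - 14*log(y - 5)/45 - 23*log(y + 4)/36 + C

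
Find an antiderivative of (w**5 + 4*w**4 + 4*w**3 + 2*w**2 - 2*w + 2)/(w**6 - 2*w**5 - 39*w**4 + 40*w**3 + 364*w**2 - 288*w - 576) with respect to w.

Factor the denominator: (w - 6)*(w - 3)*(w - 2)*(w + 1)*(w + 4)**2.
Partial-fraction decomposition: 527/(2450*(w + 4)) - 107/(630*(w + 4)**2) - 5/(756*(w + 1)) + 67/(216*(w - 2)) - 689/(588*(w - 3)) + 6943/(4200*(w - 6)).
Integrate each term; A/(w−a) gives A·log|w−a|; A/(w−a)² gives −A/(w−a).

6943*log(w - 6)/4200 - 689*log(w - 3)/588 + 67*log(w - 2)/216 - 5*log(w + 1)/756 + 527*log(w + 4)/2450 + 107/(630*w + 2520) + C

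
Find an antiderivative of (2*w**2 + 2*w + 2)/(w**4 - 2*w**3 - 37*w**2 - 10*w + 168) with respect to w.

Factor the denominator: (w - 7)*(w - 2)*(w + 3)*(w + 4).
Partial-fraction decomposition: -13/(33*(w + 4)) + 7/(25*(w + 3)) - 7/(75*(w - 2)) + 57/(275*(w - 7)).
Integrate each term: A/(w−a) contributes A·log|w−a|.

57*log(w - 7)/275 - 7*log(w - 2)/75 + 7*log(w + 3)/25 - 13*log(w + 4)/33 + C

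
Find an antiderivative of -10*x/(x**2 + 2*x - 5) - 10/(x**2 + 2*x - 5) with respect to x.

-5*log(x**2 + 2*x - 5) + C

Let u = x**2 + 2*x - 5, so du = (2*x + 2) dx.
Rewriting, the integral becomes -5·∫ 1/u du = -5·log(u).
Substituting back, u = x**2 + 2*x - 5.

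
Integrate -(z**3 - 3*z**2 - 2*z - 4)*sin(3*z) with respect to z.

Use integration by parts with u = z**3 - 3*z**2 - 2*z - 4, dv = -sin(3*z) dz, so v = cos(3*z)/3.
Apply parts 3 times (tabular method): alternate signs, differentiate u down to 0, integrate dv up.

z**3*cos(3*z)/3 - z**2*sin(3*z)/3 - z**2*cos(3*z) + 2*z*sin(3*z)/3 - 8*z*cos(3*z)/9 + 8*sin(3*z)/27 - 10*cos(3*z)/9 + C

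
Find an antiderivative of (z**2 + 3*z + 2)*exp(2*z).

(z**2 + 2*z + 1)*exp(2*z)/2 + C

Use integration by parts with u = z**2 + 3*z + 2, dv = exp(2*z) dz, so v = exp(2*z)/2.
Apply parts 2 times (tabular method): alternate signs, differentiate u down to 0, integrate dv up.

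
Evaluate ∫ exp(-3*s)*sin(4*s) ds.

-3*exp(-3*s)*sin(4*s)/25 - 4*exp(-3*s)*cos(4*s)/25 + C

Let I denote the integral. Integrate by parts with u = sin(4*s), dv = exp(-3*s) ds, so v = -exp(-3*s)/3: I = -exp(-3*s)*sin(4*s)/3 + (4/3)·∫ exp(-3*s)*cos(4*s) ds.
Apply parts again with u = cos(4*s), dv = exp(-3*s) ds: ∫ exp(-3*s)*cos(4*s) ds = -exp(-3*s)*cos(4*s)/3 − (4/3)·I. Substituting back brings back I: I = -exp(-3*s)*sin(4*s)/3 - 4*exp(-3*s)*cos(4*s)/9 − (16/9)·I.
Solving for I: (1 + 16/9)·I equals the remaining terms, so I = (9/25)·(-exp(-3*s)*sin(4*s)/3 - 4*exp(-3*s)*cos(4*s)/9).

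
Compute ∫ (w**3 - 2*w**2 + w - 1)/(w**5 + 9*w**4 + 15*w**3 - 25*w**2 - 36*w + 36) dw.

61*log(w - 1)/7056 - 19*log(w + 2)/36 + 49*log(w + 3)/48 - 295*log(w + 6)/588 + 1/(84*w - 84) + C

Factor the denominator: (w - 1)**2*(w + 2)*(w + 3)*(w + 6).
Partial-fraction decomposition: -295/(588*(w + 6)) + 49/(48*(w + 3)) - 19/(36*(w + 2)) + 61/(7056*(w - 1)) - 1/(84*(w - 1)**2).
Integrate each term; A/(w−a) gives A·log|w−a|; A/(w−a)² gives −A/(w−a).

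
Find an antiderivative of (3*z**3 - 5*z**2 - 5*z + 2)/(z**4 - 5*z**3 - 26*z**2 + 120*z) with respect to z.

Factor the denominator: z*(z - 6)*(z - 4)*(z + 5).
Partial-fraction decomposition: 43/(45*(z + 5)) - 47/(36*(z - 4)) + 10/(3*(z - 6)) + 1/(60*z).
Integrate each term: A/(z−a) contributes A·log|z−a|.

log(z)/60 + 10*log(z - 6)/3 - 47*log(z - 4)/36 + 43*log(z + 5)/45 + C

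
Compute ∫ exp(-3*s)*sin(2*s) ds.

Let I denote the integral. Integrate by parts with u = sin(2*s), dv = exp(-3*s) ds, so v = -exp(-3*s)/3: I = -exp(-3*s)*sin(2*s)/3 + (2/3)·∫ exp(-3*s)*cos(2*s) ds.
Apply parts again with u = cos(2*s), dv = exp(-3*s) ds: ∫ exp(-3*s)*cos(2*s) ds = -exp(-3*s)*cos(2*s)/3 − (2/3)·I. Substituting back brings back I: I = -exp(-3*s)*sin(2*s)/3 - 2*exp(-3*s)*cos(2*s)/9 − (4/9)·I.
Solving for I: (1 + 4/9)·I equals the remaining terms, so I = (9/13)·(-exp(-3*s)*sin(2*s)/3 - 2*exp(-3*s)*cos(2*s)/9).

-3*exp(-3*s)*sin(2*s)/13 - 2*exp(-3*s)*cos(2*s)/13 + C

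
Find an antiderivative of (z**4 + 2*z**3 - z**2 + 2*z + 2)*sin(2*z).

Use integration by parts with u = z**4 + 2*z**3 - z**2 + 2*z + 2, dv = sin(2*z) dz, so v = -cos(2*z)/2.
Apply parts 4 times (tabular method): alternate signs, differentiate u down to 0, integrate dv up.

-z**4*cos(2*z)/2 + z**3*sin(2*z) - z**3*cos(2*z) + 3*z**2*sin(2*z)/2 + 2*z**2*cos(2*z) - 2*z*sin(2*z) + z*cos(2*z)/2 - sin(2*z)/4 - 2*cos(2*z) + C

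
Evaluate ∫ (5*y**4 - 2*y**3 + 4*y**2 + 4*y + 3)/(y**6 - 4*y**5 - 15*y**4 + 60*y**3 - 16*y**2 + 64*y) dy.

3*log(y)/64 + 23895*log(y - 4)/73984 - 1459*log(y + 4)/4352 - 5*log(y**2 + 1)/289 + 28*atan(y)/289 - 1235/(544*y - 2176) + C

Factor the denominator: y*(y - 4)**2*(y + 4)*(y**2 + 1).
Partial-fraction decomposition: -2*(5*y - 14)/(289*(y**2 + 1)) - 1459/(4352*(y + 4)) + 23895/(73984*(y - 4)) + 1235/(544*(y - 4)**2) + 3/(64*y).
Integrate each term; A/(y−a) gives A·log|y−a|; the (By+D)/(y²+p²) term gives a log and an atan.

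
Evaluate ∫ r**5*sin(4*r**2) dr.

Let u = r², du = 2r dr; rewrite as (1/2)∫ u^2·sin(4u) du.
Now integrate by parts 2 times.

-r**4*cos(4*r**2)/8 + r**2*sin(4*r**2)/16 + cos(4*r**2)/64 + C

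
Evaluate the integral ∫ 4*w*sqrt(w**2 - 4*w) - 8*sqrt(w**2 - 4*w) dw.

Let u = w**2 - 4*w, so du = (2*w - 4) dw.
Rewriting, the integral becomes 2·∫ √u du = 2·(2/3)u^(3/2).
Substituting back, u = w**2 - 4*w.

4*(w**2 - 4*w)**(3/2)/3 + C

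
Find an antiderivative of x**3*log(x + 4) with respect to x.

x**4*log(x + 4)/4 - x**4/16 + x**3/3 - 2*x**2 + 16*x - 64*log(x + 4) + C

Use integration by parts with u = log(x + 4), dv = x**3 dx.
Then du = 1/(x + 4) dx and v = x**4/4.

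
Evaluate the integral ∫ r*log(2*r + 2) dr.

r**2*log(2*r + 2)/2 - r**2/4 + r/2 - log(r + 1)/2 + C

Use integration by parts with u = log(2*r + 2), dv = r dr.
Then du = 2/(2*r + 2) dr and v = r**2/2.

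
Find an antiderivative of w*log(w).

w**2*log(w)/2 - w**2/4 + C

Use integration by parts with u = log(w), dv = w dw.
Then du = 1/w dw and v = w**2/2.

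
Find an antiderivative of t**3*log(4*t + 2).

t**4*log(4*t + 2)/4 - t**4/16 + t**3/24 - t**2/32 + t/32 - log(2*t + 1)/64 + C

Use integration by parts with u = log(4*t + 2), dv = t**3 dt.
Then du = 4/(4*t + 2) dt and v = t**4/4.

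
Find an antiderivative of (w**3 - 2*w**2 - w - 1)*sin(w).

-w**3*cos(w) + 3*w**2*sin(w) + 2*w**2*cos(w) - 4*w*sin(w) + 7*w*cos(w) - 7*sin(w) - 3*cos(w) + C

Use integration by parts with u = w**3 - 2*w**2 - w - 1, dv = sin(w) dw, so v = -cos(w).
Apply parts 3 times (tabular method): alternate signs, differentiate u down to 0, integrate dv up.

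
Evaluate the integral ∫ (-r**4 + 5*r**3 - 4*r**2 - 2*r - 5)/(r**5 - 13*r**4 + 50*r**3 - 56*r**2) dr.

181*log(r)/1568 - 901*log(r - 7)/735 + 13*log(r - 4)/96 - log(r - 2)/40 - 5/(56*r) + C

Factor the denominator: r**2*(r - 7)*(r - 4)*(r - 2).
Partial-fraction decomposition: -1/(40*(r - 2)) + 13/(96*(r - 4)) - 901/(735*(r - 7)) + 181/(1568*r) + 5/(56*r**2).
Integrate each term; A/(r−a) gives A·log|r−a|; A/(r−a)² gives −A/(r−a).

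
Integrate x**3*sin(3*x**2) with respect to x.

Let u = x², du = 2x dx; rewrite as (1/2)∫ u^1·sin(3u) du.
Now integrate by parts 1 time.

-x**2*cos(3*x**2)/6 + sin(3*x**2)/18 + C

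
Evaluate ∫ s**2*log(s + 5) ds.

Use integration by parts with u = log(s + 5), dv = s**2 ds.
Then du = 1/(s + 5) ds and v = s**3/3.

s**3*log(s + 5)/3 - s**3/9 + 5*s**2/6 - 25*s/3 + 125*log(s + 5)/3 + C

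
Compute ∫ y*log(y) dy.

Use integration by parts with u = log(y), dv = y dy.
Then du = 1/y dy and v = y**2/2.

y**2*log(y)/2 - y**2/4 + C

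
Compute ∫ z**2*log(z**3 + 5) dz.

z**3*log(z**3 + 5)/3 - z**3/3 + 5*log(z**3 + 5)/3 + C

Let u = z**3 + 5, so du = (3*z**2) dz.
The integral becomes (1/3)·∫ log(u) du; integrate by parts with u′=log(u), dv′=du.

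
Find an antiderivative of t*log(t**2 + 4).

Let u = t**2 + 4, so du = (2*t) dt.
The integral becomes (1/2)·∫ log(u) du; integrate by parts with u′=log(u), dv′=du.

t**2*log(t**2 + 4)/2 - t**2/2 + 2*log(t**2 + 4) + C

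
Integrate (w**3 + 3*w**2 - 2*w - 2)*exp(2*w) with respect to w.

(4*w**3 + 6*w**2 - 14*w - 1)*exp(2*w)/8 + C

Use integration by parts with u = w**3 + 3*w**2 - 2*w - 2, dv = exp(2*w) dw, so v = exp(2*w)/2.
Apply parts 3 times (tabular method): alternate signs, differentiate u down to 0, integrate dv up.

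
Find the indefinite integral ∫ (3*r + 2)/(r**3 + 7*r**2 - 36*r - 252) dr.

5*log(r - 6)/39 + 4*log(r + 6)/3 - 19*log(r + 7)/13 + C

Factor the denominator: (r - 6)*(r + 6)*(r + 7).
Partial-fraction decomposition: -19/(13*(r + 7)) + 4/(3*(r + 6)) + 5/(39*(r - 6)).
Integrate each term: A/(r−a) contributes A·log|r−a|.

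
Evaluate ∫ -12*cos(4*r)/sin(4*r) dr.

Let u = sin(4*r), so du = (4*cos(4*r)) dr.
Rewriting, the integral becomes -3·∫ 1/u du = -3·log(u).
Substituting back, u = sin(4*r).

-3*log(sin(4*r)) + C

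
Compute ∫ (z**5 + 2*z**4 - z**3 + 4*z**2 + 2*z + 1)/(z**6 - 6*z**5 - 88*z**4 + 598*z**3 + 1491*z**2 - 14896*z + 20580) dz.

21477*log(z - 7)/1960 - 61*log(z - 6)/4 + 4361*log(z - 5)/864 - 77*log(z - 2)/4860 + 99347*log(z + 7)/381024 + 883/(1512*z + 10584) + C

Factor the denominator: (z - 7)*(z - 6)*(z - 5)*(z - 2)*(z + 7)**2.
Partial-fraction decomposition: 99347/(381024*(z + 7)) - 883/(1512*(z + 7)**2) - 77/(4860*(z - 2)) + 4361/(864*(z - 5)) - 61/(4*(z - 6)) + 21477/(1960*(z - 7)).
Integrate each term; A/(z−a) gives A·log|z−a|; A/(z−a)² gives −A/(z−a).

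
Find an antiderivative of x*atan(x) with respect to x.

Use integration by parts with u = arctan(x), dv = x dx.
Then du = 1/(x**2 + 1) dx.

x**2*atan(x)/2 - x/2 + atan(x)/2 + C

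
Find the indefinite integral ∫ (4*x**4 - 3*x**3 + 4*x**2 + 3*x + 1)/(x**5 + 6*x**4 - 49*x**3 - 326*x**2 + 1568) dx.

Factor the denominator: (x - 7)*(x - 2)*(x + 4)**2*(x + 7).
Partial-fraction decomposition: 1201/(126*(x + 7)) - 3161/(484*(x + 4)) + 141/(22*(x + 4)**2) - 7/(180*(x - 2)) + 8793/(8470*(x - 7)).
Integrate each term; A/(x−a) gives A·log|x−a|; A/(x−a)² gives −A/(x−a).

8793*log(x - 7)/8470 - 7*log(x - 2)/180 - 3161*log(x + 4)/484 + 1201*log(x + 7)/126 - 141/(22*x + 88) + C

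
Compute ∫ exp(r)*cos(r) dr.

exp(r)*sin(r)/2 + exp(r)*cos(r)/2 + C

Let I denote the integral. Integrate by parts with u = cos(r), dv = exp(r) dr, so v = exp(r): I = exp(r)*cos(r) + ∫ exp(r)*sin(r) dr.
Apply parts again with u = sin(r), dv = exp(r) dr: ∫ exp(r)*sin(r) dr = exp(r)*sin(r) − I. Substituting back brings back I: I = exp(r)*sin(r) + exp(r)*cos(r) − I.
Solving for I: (1 + 1)·I equals the remaining terms, so I = (1/2)·(exp(r)*sin(r) + exp(r)*cos(r)).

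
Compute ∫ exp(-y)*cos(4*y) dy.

Let I denote the integral. Integrate by parts with u = cos(4*y), dv = exp(-y) dy, so v = -exp(-y): I = -exp(-y)*cos(4*y) − 4·∫ exp(-y)*sin(4*y) dy.
Apply parts again with u = sin(4*y), dv = exp(-y) dy: ∫ exp(-y)*sin(4*y) dy = -exp(-y)*sin(4*y) + 4·I. Substituting back brings back I: I = 4*exp(-y)*sin(4*y) - exp(-y)*cos(4*y) − 16·I.
Solving for I: (1 + 16)·I equals the remaining terms, so I = (1/17)·(4*exp(-y)*sin(4*y) - exp(-y)*cos(4*y)).

4*exp(-y)*sin(4*y)/17 - exp(-y)*cos(4*y)/17 + C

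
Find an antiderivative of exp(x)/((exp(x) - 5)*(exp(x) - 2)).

log(exp(x) - 5)/3 - log(exp(x) - 2)/3 + C

Let u = e^x, du = e^x dx.
The integral becomes ∫ du/((u-5)(u-2)); decompose into partial fractions.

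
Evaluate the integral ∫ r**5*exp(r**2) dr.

Let u = r², du = 2r dr; rewrite as (1/2)∫ u^2·exp(1u) du.
Now integrate by parts 2 times.

(r**4 - 2*r**2 + 2)*exp(r**2)/2 + C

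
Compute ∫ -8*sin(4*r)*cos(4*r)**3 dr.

Let u = cos(4*r), so du = (-4*sin(4*r)) dr.
Rewriting, the integral becomes 2·∫ u^3 du = 2·u^4/4.
Substituting back, u = cos(4*r).

cos(4*r)**4/2 + C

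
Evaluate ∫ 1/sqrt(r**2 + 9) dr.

Substitute r = 3·tan(θ), so dr = 3·sec(θ)^2 dθ and the radical becomes sqrt(r**2 + 9) = 3·sec(θ) by the Pythagorean identity.
Integrate the resulting trig expression in θ, then back-substitute tan(θ) = r/3, sec(θ) = sqrt(r**2 + 9)/3 (absorbing any constant into C).

log(r + sqrt(r**2 + 9)) + C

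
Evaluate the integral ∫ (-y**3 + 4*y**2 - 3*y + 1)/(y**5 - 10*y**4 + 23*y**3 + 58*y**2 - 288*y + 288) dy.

-13*log(y - 4)/196 + log(y - 3)/6 - 3*log(y - 2)/20 + 73*log(y + 3)/1470 + 11/(14*y - 56) + C

Factor the denominator: (y - 4)**2*(y - 3)*(y - 2)*(y + 3).
Partial-fraction decomposition: 73/(1470*(y + 3)) - 3/(20*(y - 2)) + 1/(6*(y - 3)) - 13/(196*(y - 4)) - 11/(14*(y - 4)**2).
Integrate each term; A/(y−a) gives A·log|y−a|; A/(y−a)² gives −A/(y−a).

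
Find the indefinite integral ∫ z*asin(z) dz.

Use integration by parts with u = arcsin(z), dv = z dz.
Then du = 1/sqrt(-z**2 + 1) dz.

z**2*asin(z)/2 + z*sqrt(-z**2 + 1)/4 - asin(z)/4 + C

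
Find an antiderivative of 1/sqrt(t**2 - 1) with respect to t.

Substitute t = sec(θ), so dt = sec(θ)*tan(θ) dθ and the radical becomes sqrt(t**2 - 1) = tan(θ) by the Pythagorean identity.
Integrate the resulting trig expression in θ, then back-substitute sec(θ) = t, tan(θ) = sqrt(t**2 - 1) (absorbing any constant into C).

log(t + sqrt(t**2 - 1)) + C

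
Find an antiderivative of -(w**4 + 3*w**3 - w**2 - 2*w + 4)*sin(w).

w**4*cos(w) - 4*w**3*sin(w) + 3*w**3*cos(w) - 9*w**2*sin(w) - 13*w**2*cos(w) + 26*w*sin(w) - 20*w*cos(w) + 20*sin(w) + 30*cos(w) + C

Use integration by parts with u = w**4 + 3*w**3 - w**2 - 2*w + 4, dv = -sin(w) dw, so v = cos(w).
Apply parts 4 times (tabular method): alternate signs, differentiate u down to 0, integrate dv up.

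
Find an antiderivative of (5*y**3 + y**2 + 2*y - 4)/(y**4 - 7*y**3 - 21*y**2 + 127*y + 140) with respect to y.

Factor the denominator: (y - 7)*(y - 5)*(y + 1)*(y + 4).
Partial-fraction decomposition: 316/(297*(y + 4)) - 5/(72*(y + 1)) - 164/(27*(y - 5)) + 887/(88*(y - 7)).
Integrate each term: A/(y−a) contributes A·log|y−a|.

887*log(y - 7)/88 - 164*log(y - 5)/27 - 5*log(y + 1)/72 + 316*log(y + 4)/297 + C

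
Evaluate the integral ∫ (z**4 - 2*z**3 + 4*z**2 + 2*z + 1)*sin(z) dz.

Use integration by parts with u = z**4 - 2*z**3 + 4*z**2 + 2*z + 1, dv = sin(z) dz, so v = -cos(z).
Apply parts 4 times (tabular method): alternate signs, differentiate u down to 0, integrate dv up.

-z**4*cos(z) + 4*z**3*sin(z) + 2*z**3*cos(z) - 6*z**2*sin(z) + 8*z**2*cos(z) - 16*z*sin(z) - 14*z*cos(z) + 14*sin(z) - 17*cos(z) + C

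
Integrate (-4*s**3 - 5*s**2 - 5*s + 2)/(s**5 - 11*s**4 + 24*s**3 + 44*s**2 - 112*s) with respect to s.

-log(s)/56 - 110*log(s - 7)/63 + 59*log(s - 4)/24 - 3*log(s - 2)/4 + log(s + 2)/18 + C

Factor the denominator: s*(s - 7)*(s - 4)*(s - 2)*(s + 2).
Partial-fraction decomposition: 1/(18*(s + 2)) - 3/(4*(s - 2)) + 59/(24*(s - 4)) - 110/(63*(s - 7)) - 1/(56*s).
Integrate each term: A/(s−a) contributes A·log|s−a|.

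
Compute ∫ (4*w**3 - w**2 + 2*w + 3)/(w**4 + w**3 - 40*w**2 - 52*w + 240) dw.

Factor the denominator: (w - 6)*(w - 2)*(w + 4)*(w + 5).
Partial-fraction decomposition: 76/(11*(w + 5)) - 277/(60*(w + 4)) - 5/(24*(w - 2)) + 843/(440*(w - 6)).
Integrate each term: A/(w−a) contributes A·log|w−a|.

843*log(w - 6)/440 - 5*log(w - 2)/24 - 277*log(w + 4)/60 + 76*log(w + 5)/11 + C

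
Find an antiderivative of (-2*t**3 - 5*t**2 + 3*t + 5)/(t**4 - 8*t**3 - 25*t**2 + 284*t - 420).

-181*log(t - 7)/26 + 355*log(t - 5)/66 - 5*log(t - 2)/24 - 239*log(t + 6)/1144 + C

Factor the denominator: (t - 7)*(t - 5)*(t - 2)*(t + 6).
Partial-fraction decomposition: -239/(1144*(t + 6)) - 5/(24*(t - 2)) + 355/(66*(t - 5)) - 181/(26*(t - 7)).
Integrate each term: A/(t−a) contributes A·log|t−a|.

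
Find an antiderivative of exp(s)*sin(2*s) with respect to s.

Let I denote the integral. Integrate by parts with u = sin(2*s), dv = exp(s) ds, so v = exp(s): I = exp(s)*sin(2*s) − 2·∫ exp(s)*cos(2*s) ds.
Apply parts again with u = cos(2*s), dv = exp(s) ds: ∫ exp(s)*cos(2*s) ds = exp(s)*cos(2*s) + 2·I. Substituting back brings back I: I = exp(s)*sin(2*s) - 2*exp(s)*cos(2*s) − 4·I.
Solving for I: (1 + 4)·I equals the remaining terms, so I = (1/5)·(exp(s)*sin(2*s) - 2*exp(s)*cos(2*s)).

exp(s)*sin(2*s)/5 - 2*exp(s)*cos(2*s)/5 + C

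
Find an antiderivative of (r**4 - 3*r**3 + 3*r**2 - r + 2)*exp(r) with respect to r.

Use integration by parts with u = r**4 - 3*r**3 + 3*r**2 - r + 2, dv = exp(r) dr, so v = exp(r).
Apply parts 4 times (tabular method): alternate signs, differentiate u down to 0, integrate dv up.

(r**4 - 7*r**3 + 24*r**2 - 49*r + 51)*exp(r) + C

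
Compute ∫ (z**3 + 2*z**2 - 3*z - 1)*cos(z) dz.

z**3*sin(z) + 2*z**2*sin(z) + 3*z**2*cos(z) - 9*z*sin(z) + 4*z*cos(z) - 5*sin(z) - 9*cos(z) + C

Use integration by parts with u = z**3 + 2*z**2 - 3*z - 1, dv = cos(z) dz, so v = sin(z).
Apply parts 3 times (tabular method): alternate signs, differentiate u down to 0, integrate dv up.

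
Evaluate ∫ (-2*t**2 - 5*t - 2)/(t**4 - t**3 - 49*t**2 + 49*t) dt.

Factor the denominator: t*(t - 7)*(t - 1)*(t + 7).
Partial-fraction decomposition: 65/(784*(t + 7)) + 3/(16*(t - 1)) - 45/(196*(t - 7)) - 2/(49*t).
Integrate each term: A/(t−a) contributes A·log|t−a|.

-2*log(t)/49 - 45*log(t - 7)/196 + 3*log(t - 1)/16 + 65*log(t + 7)/784 + C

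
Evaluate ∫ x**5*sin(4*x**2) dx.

Let u = x², du = 2x dx; rewrite as (1/2)∫ u^2·sin(4u) du.
Now integrate by parts 2 times.

-x**4*cos(4*x**2)/8 + x**2*sin(4*x**2)/16 + cos(4*x**2)/64 + C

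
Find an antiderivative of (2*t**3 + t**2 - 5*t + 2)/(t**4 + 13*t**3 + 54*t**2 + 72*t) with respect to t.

Factor the denominator: t*(t + 3)*(t + 4)*(t + 6).
Partial-fraction decomposition: 91/(9*(t + 6)) - 45/(4*(t + 4)) + 28/(9*(t + 3)) + 1/(36*t).
Integrate each term: A/(t−a) contributes A·log|t−a|.

log(t)/36 + 28*log(t + 3)/9 - 45*log(t + 4)/4 + 91*log(t + 6)/9 + C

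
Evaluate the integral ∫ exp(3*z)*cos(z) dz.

exp(3*z)*sin(z)/10 + 3*exp(3*z)*cos(z)/10 + C

Let I denote the integral. Integrate by parts with u = cos(z), dv = exp(3*z) dz, so v = exp(3*z)/3: I = exp(3*z)*cos(z)/3 + (1/3)·∫ exp(3*z)*sin(z) dz.
Apply parts again with u = sin(z), dv = exp(3*z) dz: ∫ exp(3*z)*sin(z) dz = exp(3*z)*sin(z)/3 − (1/3)·I. Substituting back brings back I: I = exp(3*z)*sin(z)/9 + exp(3*z)*cos(z)/3 − (1/9)·I.
Solving for I: (1 + 1/9)·I equals the remaining terms, so I = (9/10)·(exp(3*z)*sin(z)/9 + exp(3*z)*cos(z)/3).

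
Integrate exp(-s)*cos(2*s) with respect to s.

2*exp(-s)*sin(2*s)/5 - exp(-s)*cos(2*s)/5 + C

Let I denote the integral. Integrate by parts with u = cos(2*s), dv = exp(-s) ds, so v = -exp(-s): I = -exp(-s)*cos(2*s) − 2·∫ exp(-s)*sin(2*s) ds.
Apply parts again with u = sin(2*s), dv = exp(-s) ds: ∫ exp(-s)*sin(2*s) ds = -exp(-s)*sin(2*s) + 2·I. Substituting back brings back I: I = 2*exp(-s)*sin(2*s) - exp(-s)*cos(2*s) − 4·I.
Solving for I: (1 + 4)·I equals the remaining terms, so I = (1/5)·(2*exp(-s)*sin(2*s) - exp(-s)*cos(2*s)).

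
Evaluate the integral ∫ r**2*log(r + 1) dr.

r**3*log(r + 1)/3 - r**3/9 + r**2/6 - r/3 + log(r + 1)/3 + C

Use integration by parts with u = log(r + 1), dv = r**2 dr.
Then du = 1/(r + 1) dr and v = r**3/3.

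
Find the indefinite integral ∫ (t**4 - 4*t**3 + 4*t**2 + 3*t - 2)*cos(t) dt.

t**4*sin(t) - 4*t**3*sin(t) + 4*t**3*cos(t) - 8*t**2*sin(t) - 12*t**2*cos(t) + 27*t*sin(t) - 16*t*cos(t) + 14*sin(t) + 27*cos(t) + C

Use integration by parts with u = t**4 - 4*t**3 + 4*t**2 + 3*t - 2, dv = cos(t) dt, so v = sin(t).
Apply parts 4 times (tabular method): alternate signs, differentiate u down to 0, integrate dv up.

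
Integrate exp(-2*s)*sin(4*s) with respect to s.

Let I denote the integral. Integrate by parts with u = sin(4*s), dv = exp(-2*s) ds, so v = -exp(-2*s)/2: I = -exp(-2*s)*sin(4*s)/2 + 2·∫ exp(-2*s)*cos(4*s) ds.
Apply parts again with u = cos(4*s), dv = exp(-2*s) ds: ∫ exp(-2*s)*cos(4*s) ds = -exp(-2*s)*cos(4*s)/2 − 2·I. Substituting back brings back I: I = -exp(-2*s)*sin(4*s)/2 - exp(-2*s)*cos(4*s) − 4·I.
Solving for I: (1 + 4)·I equals the remaining terms, so I = (1/5)·(-exp(-2*s)*sin(4*s)/2 - exp(-2*s)*cos(4*s)).

-exp(-2*s)*sin(4*s)/10 - exp(-2*s)*cos(4*s)/5 + C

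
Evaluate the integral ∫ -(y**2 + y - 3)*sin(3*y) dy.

Use integration by parts with u = y**2 + y - 3, dv = -sin(3*y) dy, so v = cos(3*y)/3.
Apply parts 2 times (tabular method): alternate signs, differentiate u down to 0, integrate dv up.

y**2*cos(3*y)/3 - 2*y*sin(3*y)/9 + y*cos(3*y)/3 - sin(3*y)/9 - 29*cos(3*y)/27 + C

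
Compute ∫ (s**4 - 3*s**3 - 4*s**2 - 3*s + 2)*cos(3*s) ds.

Use integration by parts with u = s**4 - 3*s**3 - 4*s**2 - 3*s + 2, dv = cos(3*s) ds, so v = sin(3*s)/3.
Apply parts 4 times (tabular method): alternate signs, differentiate u down to 0, integrate dv up.

s**4*sin(3*s)/3 - s**3*sin(3*s) + 4*s**3*cos(3*s)/9 - 16*s**2*sin(3*s)/9 - s**2*cos(3*s) - s*sin(3*s)/3 - 32*s*cos(3*s)/27 + 86*sin(3*s)/81 - cos(3*s)/9 + C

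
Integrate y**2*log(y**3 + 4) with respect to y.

y**3*log(y**3 + 4)/3 - y**3/3 + 4*log(y**3 + 4)/3 + C

Let u = y**3 + 4, so du = (3*y**2) dy.
The integral becomes (1/3)·∫ log(u) du; integrate by parts with u′=log(u), dv′=du.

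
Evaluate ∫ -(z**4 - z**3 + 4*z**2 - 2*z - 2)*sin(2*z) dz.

z**4*cos(2*z)/2 - z**3*sin(2*z) - z**3*cos(2*z)/2 + 3*z**2*sin(2*z)/4 + z**2*cos(2*z)/2 - z*sin(2*z)/2 - z*cos(2*z)/4 + sin(2*z)/8 - 5*cos(2*z)/4 + C

Use integration by parts with u = z**4 - z**3 + 4*z**2 - 2*z - 2, dv = -sin(2*z) dz, so v = cos(2*z)/2.
Apply parts 4 times (tabular method): alternate signs, differentiate u down to 0, integrate dv up.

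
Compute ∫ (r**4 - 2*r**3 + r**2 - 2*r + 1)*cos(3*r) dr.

Use integration by parts with u = r**4 - 2*r**3 + r**2 - 2*r + 1, dv = cos(3*r) dr, so v = sin(3*r)/3.
Apply parts 4 times (tabular method): alternate signs, differentiate u down to 0, integrate dv up.

r**4*sin(3*r)/3 - 2*r**3*sin(3*r)/3 + 4*r**3*cos(3*r)/9 - r**2*sin(3*r)/9 - 2*r**2*cos(3*r)/3 - 2*r*sin(3*r)/9 - 2*r*cos(3*r)/27 + 29*sin(3*r)/81 - 2*cos(3*r)/27 + C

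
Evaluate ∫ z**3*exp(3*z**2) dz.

Let u = z², du = 2z dz; rewrite as (1/2)∫ u^1·exp(3u) du.
Now integrate by parts 1 time.

(3*z**2 - 1)*exp(3*z**2)/18 + C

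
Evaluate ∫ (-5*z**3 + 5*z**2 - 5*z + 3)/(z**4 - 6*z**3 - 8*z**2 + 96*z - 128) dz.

-355*log(z - 4)/128 - 9*log(z - 2)/8 - 141*log(z + 4)/128 + 257/(16*z - 64) + C

Factor the denominator: (z - 4)**2*(z - 2)*(z + 4).
Partial-fraction decomposition: -141/(128*(z + 4)) - 9/(8*(z - 2)) - 355/(128*(z - 4)) - 257/(16*(z - 4)**2).
Integrate each term; A/(z−a) gives A·log|z−a|; A/(z−a)² gives −A/(z−a).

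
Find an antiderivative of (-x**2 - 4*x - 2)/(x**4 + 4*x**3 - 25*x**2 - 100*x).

Factor the denominator: x*(x - 5)*(x + 4)*(x + 5).
Partial-fraction decomposition: 7/(50*(x + 5)) - 1/(18*(x + 4)) - 47/(450*(x - 5)) + 1/(50*x).
Integrate each term: A/(x−a) contributes A·log|x−a|.

log(x)/50 - 47*log(x - 5)/450 - log(x + 4)/18 + 7*log(x + 5)/50 + C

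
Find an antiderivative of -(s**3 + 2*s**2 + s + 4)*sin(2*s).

Use integration by parts with u = s**3 + 2*s**2 + s + 4, dv = -sin(2*s) ds, so v = cos(2*s)/2.
Apply parts 3 times (tabular method): alternate signs, differentiate u down to 0, integrate dv up.

s**3*cos(2*s)/2 - 3*s**2*sin(2*s)/4 + s**2*cos(2*s) - s*sin(2*s) - s*cos(2*s)/4 + sin(2*s)/8 + 3*cos(2*s)/2 + C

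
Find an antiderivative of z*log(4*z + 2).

z**2*log(4*z + 2)/2 - z**2/4 + z/4 - log(2*z + 1)/8 + C

Use integration by parts with u = log(4*z + 2), dv = z dz.
Then du = 4/(4*z + 2) dz and v = z**2/2.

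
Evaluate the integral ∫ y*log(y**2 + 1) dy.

y**2*log(y**2 + 1)/2 - y**2/2 + log(y**2 + 1)/2 + C

Let u = y**2 + 1, so du = (2*y) dy.
The integral becomes (1/2)·∫ log(u) du; integrate by parts with u′=log(u), dv′=du.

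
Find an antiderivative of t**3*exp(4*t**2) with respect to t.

(4*t**2 - 1)*exp(4*t**2)/32 + C

Let u = t², du = 2t dt; rewrite as (1/2)∫ u^1·exp(4u) du.
Now integrate by parts 1 time.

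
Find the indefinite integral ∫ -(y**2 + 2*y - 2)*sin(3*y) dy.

y**2*cos(3*y)/3 - 2*y*sin(3*y)/9 + 2*y*cos(3*y)/3 - 2*sin(3*y)/9 - 20*cos(3*y)/27 + C

Use integration by parts with u = y**2 + 2*y - 2, dv = -sin(3*y) dy, so v = cos(3*y)/3.
Apply parts 2 times (tabular method): alternate signs, differentiate u down to 0, integrate dv up.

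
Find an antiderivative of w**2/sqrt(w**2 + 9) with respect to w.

Substitute w = 3·tan(θ), so dw = 3·sec(θ)^2 dθ and the radical becomes sqrt(w**2 + 9) = 3·sec(θ) by the Pythagorean identity.
Integrate the resulting trig expression in θ, then back-substitute tan(θ) = w/3, sec(θ) = sqrt(w**2 + 9)/3 (absorbing any constant into C).

w*sqrt(w**2 + 9)/2 - 9*log(w + sqrt(w**2 + 9))/2 + C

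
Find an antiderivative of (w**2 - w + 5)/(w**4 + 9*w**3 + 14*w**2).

-59*log(w)/196 + 11*log(w + 2)/20 - 61*log(w + 7)/245 - 5/(14*w) + C

Factor the denominator: w**2*(w + 2)*(w + 7).
Partial-fraction decomposition: -61/(245*(w + 7)) + 11/(20*(w + 2)) - 59/(196*w) + 5/(14*w**2).
Integrate each term; A/(w−a) gives A·log|w−a|; A/(w−a)² gives −A/(w−a).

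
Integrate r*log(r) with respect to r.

Use integration by parts with u = log(r), dv = r dr.
Then du = 1/r dr and v = r**2/2.

r**2*log(r)/2 - r**2/4 + C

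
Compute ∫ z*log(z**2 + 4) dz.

z**2*log(z**2 + 4)/2 - z**2/2 + 2*log(z**2 + 4) + C

Let u = z**2 + 4, so du = (2*z) dz.
The integral becomes (1/2)·∫ log(u) du; integrate by parts with u′=log(u), dv′=du.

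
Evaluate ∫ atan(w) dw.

w*atan(w) - log(w**2 + 1)/2 + C

Use integration by parts with u = arctan(w), dv = dw.
Then du = 1/(w**2 + 1) dw.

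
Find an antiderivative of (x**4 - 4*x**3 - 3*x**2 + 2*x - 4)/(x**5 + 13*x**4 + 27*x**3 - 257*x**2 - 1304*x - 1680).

Factor the denominator: (x - 5)*(x + 3)*(x + 4)**2*(x + 7).
Partial-fraction decomposition: 451/(54*(x + 7)) - 634/(243*(x + 4)) + 452/(27*(x + 4)**2) - 19/(4*(x + 3)) + 7/(972*(x - 5)).
Integrate each term; A/(x−a) gives A·log|x−a|; A/(x−a)² gives −A/(x−a).

7*log(x - 5)/972 - 19*log(x + 3)/4 - 634*log(x + 4)/243 + 451*log(x + 7)/54 - 452/(27*x + 108) + C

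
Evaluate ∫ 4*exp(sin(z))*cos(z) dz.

Let u = sin(z), so du = (cos(z)) dz.
Rewriting, the integral becomes 4·∫ e^u du = 4·e^u.
Substituting back, u = sin(z).

4*exp(sin(z)) + C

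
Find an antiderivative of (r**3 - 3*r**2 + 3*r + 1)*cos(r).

r**3*sin(r) - 3*r**2*sin(r) + 3*r**2*cos(r) - 3*r*sin(r) - 6*r*cos(r) + 7*sin(r) - 3*cos(r) + C

Use integration by parts with u = r**3 - 3*r**2 + 3*r + 1, dv = cos(r) dr, so v = sin(r).
Apply parts 3 times (tabular method): alternate signs, differentiate u down to 0, integrate dv up.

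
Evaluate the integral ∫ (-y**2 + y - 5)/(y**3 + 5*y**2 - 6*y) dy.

5*log(y)/6 - 5*log(y - 1)/7 - 47*log(y + 6)/42 + C

Factor the denominator: y*(y - 1)*(y + 6).
Partial-fraction decomposition: -47/(42*(y + 6)) - 5/(7*(y - 1)) + 5/(6*y).
Integrate each term: A/(y−a) contributes A·log|y−a|.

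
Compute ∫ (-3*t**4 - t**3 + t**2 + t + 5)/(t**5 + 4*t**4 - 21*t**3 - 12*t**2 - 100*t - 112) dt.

-807*log(t - 4)/1100 - log(t + 1)/50 - 2271*log(t + 7)/1166 - 1583*log(t**2 + 4)/10600 + 186*atan(t/2)/1325 + C

Factor the denominator: (t - 4)*(t + 1)*(t + 7)*(t**2 + 4).
Partial-fraction decomposition: -(1583*t - 1488)/(5300*(t**2 + 4)) - 2271/(1166*(t + 7)) - 1/(50*(t + 1)) - 807/(1100*(t - 4)).
Integrate each term; A/(t−a) gives A·log|t−a|; the (Bt+D)/(t²+p²) term gives a log and an atan.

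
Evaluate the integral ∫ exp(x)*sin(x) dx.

Let I denote the integral. Integrate by parts with u = sin(x), dv = exp(x) dx, so v = exp(x): I = exp(x)*sin(x) − ∫ exp(x)*cos(x) dx.
Apply parts again with u = cos(x), dv = exp(x) dx: ∫ exp(x)*cos(x) dx = exp(x)*cos(x) + I. Substituting back brings back I: I = exp(x)*sin(x) - exp(x)*cos(x) − I.
Solving for I: (1 + 1)·I equals the remaining terms, so I = (1/2)·(exp(x)*sin(x) - exp(x)*cos(x)).

exp(x)*sin(x)/2 - exp(x)*cos(x)/2 + C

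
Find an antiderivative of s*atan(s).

s**2*atan(s)/2 - s/2 + atan(s)/2 + C

Use integration by parts with u = arctan(s), dv = s ds.
Then du = 1/(s**2 + 1) ds.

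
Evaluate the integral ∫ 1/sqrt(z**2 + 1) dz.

log(z + sqrt(z**2 + 1)) + C

Substitute z = tan(θ), so dz = sec(θ)^2 dθ and the radical becomes sqrt(z**2 + 1) = sec(θ) by the Pythagorean identity.
Integrate the resulting trig expression in θ, then back-substitute tan(θ) = z, sec(θ) = sqrt(z**2 + 1) (absorbing any constant into C).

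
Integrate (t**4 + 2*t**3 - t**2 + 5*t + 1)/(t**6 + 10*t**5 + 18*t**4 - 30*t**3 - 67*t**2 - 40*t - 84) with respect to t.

13*log(t - 2)/300 + 13*log(t + 2)/100 + log(t + 3)/50 - 68*log(t + 7)/375 - 3*log(t**2 + 1)/500 - 9*atan(t)/250 + C

Factor the denominator: (t - 2)*(t + 2)*(t + 3)*(t + 7)*(t**2 + 1).
Partial-fraction decomposition: -3*(t + 3)/(250*(t**2 + 1)) - 68/(375*(t + 7)) + 1/(50*(t + 3)) + 13/(100*(t + 2)) + 13/(300*(t - 2)).
Integrate each term; A/(t−a) gives A·log|t−a|; the (Bt+D)/(t²+p²) term gives a log and an atan.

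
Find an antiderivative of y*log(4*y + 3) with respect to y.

Use integration by parts with u = log(4*y + 3), dv = y dy.
Then du = 4/(4*y + 3) dy and v = y**2/2.

y**2*log(4*y + 3)/2 - y**2/4 + 3*y/8 - 9*log(4*y + 3)/32 + C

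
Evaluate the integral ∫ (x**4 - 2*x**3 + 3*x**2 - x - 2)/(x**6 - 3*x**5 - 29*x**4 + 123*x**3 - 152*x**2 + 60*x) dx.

-log(x)/30 + 443*log(x - 5)/2640 - log(x - 2)/6 + 81*log(x - 1)/784 - 115*log(x + 6)/1617 + 1/(28*x - 28) + C

Factor the denominator: x*(x - 5)*(x - 2)*(x - 1)**2*(x + 6).
Partial-fraction decomposition: -115/(1617*(x + 6)) + 81/(784*(x - 1)) - 1/(28*(x - 1)**2) - 1/(6*(x - 2)) + 443/(2640*(x - 5)) - 1/(30*x).
Integrate each term; A/(x−a) gives A·log|x−a|; A/(x−a)² gives −A/(x−a).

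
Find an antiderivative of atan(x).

Use integration by parts with u = arctan(x), dv = dx.
Then du = 1/(x**2 + 1) dx.

x*atan(x) - log(x**2 + 1)/2 + C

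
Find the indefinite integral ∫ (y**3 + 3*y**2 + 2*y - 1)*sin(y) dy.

-y**3*cos(y) + 3*y**2*sin(y) - 3*y**2*cos(y) + 6*y*sin(y) + 4*y*cos(y) - 4*sin(y) + 7*cos(y) + C

Use integration by parts with u = y**3 + 3*y**2 + 2*y - 1, dv = sin(y) dy, so v = -cos(y).
Apply parts 3 times (tabular method): alternate signs, differentiate u down to 0, integrate dv up.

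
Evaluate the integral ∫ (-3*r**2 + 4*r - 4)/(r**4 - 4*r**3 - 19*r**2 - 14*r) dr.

2*log(r)/7 - 41*log(r - 7)/168 - 11*log(r + 1)/8 + 4*log(r + 2)/3 + C

Factor the denominator: r*(r - 7)*(r + 1)*(r + 2).
Partial-fraction decomposition: 4/(3*(r + 2)) - 11/(8*(r + 1)) - 41/(168*(r - 7)) + 2/(7*r).
Integrate each term: A/(r−a) contributes A·log|r−a|.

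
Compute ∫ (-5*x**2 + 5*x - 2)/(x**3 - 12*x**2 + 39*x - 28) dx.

Factor the denominator: (x - 7)*(x - 4)*(x - 1).
Partial-fraction decomposition: -1/(9*(x - 1)) + 62/(9*(x - 4)) - 106/(9*(x - 7)).
Integrate each term: A/(x−a) contributes A·log|x−a|.

-106*log(x - 7)/9 + 62*log(x - 4)/9 - log(x - 1)/9 + C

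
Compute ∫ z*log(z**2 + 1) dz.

Let u = z**2 + 1, so du = (2*z) dz.
The integral becomes (1/2)·∫ log(u) du; integrate by parts with u′=log(u), dv′=du.

z**2*log(z**2 + 1)/2 - z**2/2 + log(z**2 + 1)/2 + C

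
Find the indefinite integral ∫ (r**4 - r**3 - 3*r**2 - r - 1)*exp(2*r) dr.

(4*r**4 - 12*r**3 + 6*r**2 - 10*r + 1)*exp(2*r)/8 + C

Use integration by parts with u = r**4 - r**3 - 3*r**2 - r - 1, dv = exp(2*r) dr, so v = exp(2*r)/2.
Apply parts 4 times (tabular method): alternate signs, differentiate u down to 0, integrate dv up.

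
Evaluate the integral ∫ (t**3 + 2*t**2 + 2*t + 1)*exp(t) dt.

Use integration by parts with u = t**3 + 2*t**2 + 2*t + 1, dv = exp(t) dt, so v = exp(t).
Apply parts 3 times (tabular method): alternate signs, differentiate u down to 0, integrate dv up.

(t**3 - t**2 + 4*t - 3)*exp(t) + C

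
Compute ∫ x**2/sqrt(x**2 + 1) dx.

x*sqrt(x**2 + 1)/2 - log(x + sqrt(x**2 + 1))/2 + C

Substitute x = tan(θ), so dx = sec(θ)^2 dθ and the radical becomes sqrt(x**2 + 1) = sec(θ) by the Pythagorean identity.
Integrate the resulting trig expression in θ, then back-substitute tan(θ) = x, sec(θ) = sqrt(x**2 + 1) (absorbing any constant into C).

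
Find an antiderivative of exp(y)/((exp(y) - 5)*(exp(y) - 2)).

log(exp(y) - 5)/3 - log(exp(y) - 2)/3 + C

Let u = e^y, du = e^y dy.
The integral becomes ∫ du/((u-5)(u-2)); decompose into partial fractions.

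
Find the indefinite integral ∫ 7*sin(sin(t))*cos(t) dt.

-7*cos(sin(t)) + C

Let u = sin(t), so du = (cos(t)) dt.
Rewriting, the integral becomes 7·∫ sin(u) du = 7·-cos(u).
Substituting back, u = sin(t).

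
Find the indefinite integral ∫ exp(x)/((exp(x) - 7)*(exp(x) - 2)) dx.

Let u = e^x, du = e^x dx.
The integral becomes ∫ du/((u-2)(u-7)); decompose into partial fractions.

log(exp(x) - 7)/5 - log(exp(x) - 2)/5 + C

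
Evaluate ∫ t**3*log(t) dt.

Use integration by parts with u = log(t), dv = t**3 dt.
Then du = 1/t dt and v = t**4/4.

t**4*log(t)/4 - t**4/16 + C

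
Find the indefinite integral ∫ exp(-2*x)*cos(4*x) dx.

Let I denote the integral. Integrate by parts with u = cos(4*x), dv = exp(-2*x) dx, so v = -exp(-2*x)/2: I = -exp(-2*x)*cos(4*x)/2 − 2·∫ exp(-2*x)*sin(4*x) dx.
Apply parts again with u = sin(4*x), dv = exp(-2*x) dx: ∫ exp(-2*x)*sin(4*x) dx = -exp(-2*x)*sin(4*x)/2 + 2·I. Substituting back brings back I: I = exp(-2*x)*sin(4*x) - exp(-2*x)*cos(4*x)/2 − 4·I.
Solving for I: (1 + 4)·I equals the remaining terms, so I = (1/5)·(exp(-2*x)*sin(4*x) - exp(-2*x)*cos(4*x)/2).

exp(-2*x)*sin(4*x)/5 - exp(-2*x)*cos(4*x)/10 + C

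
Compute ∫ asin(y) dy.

Use integration by parts with u = arcsin(y), dv = dy.
Then du = 1/sqrt(-y**2 + 1) dy.

y*asin(y) + sqrt(-y**2 + 1) + C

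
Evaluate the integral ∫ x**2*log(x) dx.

x**3*log(x)/3 - x**3/9 + C

Use integration by parts with u = log(x), dv = x**2 dx.
Then du = 1/x dx and v = x**3/3.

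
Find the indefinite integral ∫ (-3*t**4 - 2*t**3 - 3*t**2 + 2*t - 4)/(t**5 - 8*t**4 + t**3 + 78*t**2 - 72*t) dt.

log(t)/18 - 221*log(t - 6)/27 + 235*log(t - 4)/42 - log(t - 1)/6 - 113*log(t + 3)/378 + C

Factor the denominator: t*(t - 6)*(t - 4)*(t - 1)*(t + 3).
Partial-fraction decomposition: -113/(378*(t + 3)) - 1/(6*(t - 1)) + 235/(42*(t - 4)) - 221/(27*(t - 6)) + 1/(18*t).
Integrate each term: A/(t−a) contributes A·log|t−a|.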